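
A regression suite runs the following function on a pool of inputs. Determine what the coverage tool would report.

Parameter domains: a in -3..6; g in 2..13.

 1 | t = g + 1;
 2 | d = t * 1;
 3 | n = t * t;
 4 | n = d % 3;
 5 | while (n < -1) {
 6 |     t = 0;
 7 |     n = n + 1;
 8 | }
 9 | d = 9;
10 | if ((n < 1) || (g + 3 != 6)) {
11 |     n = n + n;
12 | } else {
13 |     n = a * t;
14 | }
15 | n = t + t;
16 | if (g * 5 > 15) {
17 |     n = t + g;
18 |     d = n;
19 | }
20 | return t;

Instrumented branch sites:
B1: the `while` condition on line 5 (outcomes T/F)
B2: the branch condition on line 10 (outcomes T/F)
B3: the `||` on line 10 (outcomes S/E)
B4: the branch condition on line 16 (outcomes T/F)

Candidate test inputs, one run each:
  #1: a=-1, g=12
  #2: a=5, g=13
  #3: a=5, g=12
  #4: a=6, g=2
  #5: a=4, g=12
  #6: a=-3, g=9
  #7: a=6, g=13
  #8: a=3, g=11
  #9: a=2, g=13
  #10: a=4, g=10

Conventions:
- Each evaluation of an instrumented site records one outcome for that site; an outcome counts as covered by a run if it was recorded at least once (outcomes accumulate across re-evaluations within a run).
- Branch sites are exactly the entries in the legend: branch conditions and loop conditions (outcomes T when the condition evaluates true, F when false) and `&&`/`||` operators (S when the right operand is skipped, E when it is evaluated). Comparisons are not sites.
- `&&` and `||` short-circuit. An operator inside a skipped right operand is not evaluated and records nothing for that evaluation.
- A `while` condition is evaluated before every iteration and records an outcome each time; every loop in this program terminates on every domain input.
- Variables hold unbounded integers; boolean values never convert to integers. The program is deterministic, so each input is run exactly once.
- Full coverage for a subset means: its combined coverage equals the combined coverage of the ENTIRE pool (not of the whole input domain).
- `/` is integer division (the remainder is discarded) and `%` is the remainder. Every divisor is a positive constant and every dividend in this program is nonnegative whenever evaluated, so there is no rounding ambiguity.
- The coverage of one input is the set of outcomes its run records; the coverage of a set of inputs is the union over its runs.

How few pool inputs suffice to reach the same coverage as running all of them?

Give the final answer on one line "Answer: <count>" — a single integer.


input #1, a=-1, g=12: events B1->F, B3->E, B2->T, B4->T; outcomes B1=F, B2=T, B3=E, B4=T
input #2, a=5, g=13: events B1->F, B3->E, B2->T, B4->T; outcomes B1=F, B2=T, B3=E, B4=T
input #3, a=5, g=12: events B1->F, B3->E, B2->T, B4->T; outcomes B1=F, B2=T, B3=E, B4=T
input #4, a=6, g=2: events B1->F, B3->S, B2->T, B4->F; outcomes B1=F, B2=T, B3=S, B4=F
input #5, a=4, g=12: events B1->F, B3->E, B2->T, B4->T; outcomes B1=F, B2=T, B3=E, B4=T
input #6, a=-3, g=9: events B1->F, B3->E, B2->T, B4->T; outcomes B1=F, B2=T, B3=E, B4=T
input #7, a=6, g=13: events B1->F, B3->E, B2->T, B4->T; outcomes B1=F, B2=T, B3=E, B4=T
input #8, a=3, g=11: events B1->F, B3->S, B2->T, B4->T; outcomes B1=F, B2=T, B3=S, B4=T
input #9, a=2, g=13: events B1->F, B3->E, B2->T, B4->T; outcomes B1=F, B2=T, B3=E, B4=T
input #10, a=4, g=10: events B1->F, B3->E, B2->T, B4->T; outcomes B1=F, B2=T, B3=E, B4=T
the full pool covers 6 outcomes: B1=F, B2=T, B3=S, B3=E, B4=T, B4=F
no size-1 subset reaches all 6 outcomes (best union: 4/6)
size 2: inputs {1, 4} cover all 6 outcomes, and no lexicographically smaller subset of this size does
Answer: 2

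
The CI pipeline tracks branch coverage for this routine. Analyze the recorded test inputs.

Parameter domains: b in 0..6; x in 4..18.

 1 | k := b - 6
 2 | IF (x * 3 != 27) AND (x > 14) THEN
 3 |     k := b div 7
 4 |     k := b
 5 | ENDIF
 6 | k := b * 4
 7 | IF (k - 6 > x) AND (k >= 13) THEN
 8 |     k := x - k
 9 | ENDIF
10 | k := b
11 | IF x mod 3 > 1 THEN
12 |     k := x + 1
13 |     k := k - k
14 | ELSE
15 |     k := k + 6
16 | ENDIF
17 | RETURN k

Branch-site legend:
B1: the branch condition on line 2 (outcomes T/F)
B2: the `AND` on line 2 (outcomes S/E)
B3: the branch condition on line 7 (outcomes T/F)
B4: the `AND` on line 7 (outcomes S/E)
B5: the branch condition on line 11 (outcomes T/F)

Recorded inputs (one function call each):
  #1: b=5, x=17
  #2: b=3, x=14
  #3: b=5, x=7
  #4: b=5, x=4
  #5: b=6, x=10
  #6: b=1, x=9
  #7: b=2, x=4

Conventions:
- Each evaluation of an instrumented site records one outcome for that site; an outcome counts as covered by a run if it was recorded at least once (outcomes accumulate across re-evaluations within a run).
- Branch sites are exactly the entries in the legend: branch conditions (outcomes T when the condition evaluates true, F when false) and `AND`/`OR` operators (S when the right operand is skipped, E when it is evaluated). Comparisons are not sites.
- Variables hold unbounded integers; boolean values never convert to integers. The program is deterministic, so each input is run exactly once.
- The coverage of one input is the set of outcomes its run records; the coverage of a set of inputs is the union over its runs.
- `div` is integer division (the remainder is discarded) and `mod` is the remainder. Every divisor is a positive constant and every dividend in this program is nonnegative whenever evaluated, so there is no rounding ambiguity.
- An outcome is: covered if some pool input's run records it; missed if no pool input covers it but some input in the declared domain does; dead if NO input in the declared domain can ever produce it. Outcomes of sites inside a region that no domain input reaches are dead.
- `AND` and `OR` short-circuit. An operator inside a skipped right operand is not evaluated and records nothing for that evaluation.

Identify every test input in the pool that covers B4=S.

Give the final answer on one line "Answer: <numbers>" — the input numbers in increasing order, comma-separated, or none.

input #1 (b=5, x=17): records B4=S
input #2 (b=3, x=14): records B4=S
input #3 (b=5, x=7): does not record B4=S
input #4 (b=5, x=4): does not record B4=S
input #5 (b=6, x=10): does not record B4=S
input #6 (b=1, x=9): records B4=S
input #7 (b=2, x=4): records B4=S

Answer: 1, 2, 6, 7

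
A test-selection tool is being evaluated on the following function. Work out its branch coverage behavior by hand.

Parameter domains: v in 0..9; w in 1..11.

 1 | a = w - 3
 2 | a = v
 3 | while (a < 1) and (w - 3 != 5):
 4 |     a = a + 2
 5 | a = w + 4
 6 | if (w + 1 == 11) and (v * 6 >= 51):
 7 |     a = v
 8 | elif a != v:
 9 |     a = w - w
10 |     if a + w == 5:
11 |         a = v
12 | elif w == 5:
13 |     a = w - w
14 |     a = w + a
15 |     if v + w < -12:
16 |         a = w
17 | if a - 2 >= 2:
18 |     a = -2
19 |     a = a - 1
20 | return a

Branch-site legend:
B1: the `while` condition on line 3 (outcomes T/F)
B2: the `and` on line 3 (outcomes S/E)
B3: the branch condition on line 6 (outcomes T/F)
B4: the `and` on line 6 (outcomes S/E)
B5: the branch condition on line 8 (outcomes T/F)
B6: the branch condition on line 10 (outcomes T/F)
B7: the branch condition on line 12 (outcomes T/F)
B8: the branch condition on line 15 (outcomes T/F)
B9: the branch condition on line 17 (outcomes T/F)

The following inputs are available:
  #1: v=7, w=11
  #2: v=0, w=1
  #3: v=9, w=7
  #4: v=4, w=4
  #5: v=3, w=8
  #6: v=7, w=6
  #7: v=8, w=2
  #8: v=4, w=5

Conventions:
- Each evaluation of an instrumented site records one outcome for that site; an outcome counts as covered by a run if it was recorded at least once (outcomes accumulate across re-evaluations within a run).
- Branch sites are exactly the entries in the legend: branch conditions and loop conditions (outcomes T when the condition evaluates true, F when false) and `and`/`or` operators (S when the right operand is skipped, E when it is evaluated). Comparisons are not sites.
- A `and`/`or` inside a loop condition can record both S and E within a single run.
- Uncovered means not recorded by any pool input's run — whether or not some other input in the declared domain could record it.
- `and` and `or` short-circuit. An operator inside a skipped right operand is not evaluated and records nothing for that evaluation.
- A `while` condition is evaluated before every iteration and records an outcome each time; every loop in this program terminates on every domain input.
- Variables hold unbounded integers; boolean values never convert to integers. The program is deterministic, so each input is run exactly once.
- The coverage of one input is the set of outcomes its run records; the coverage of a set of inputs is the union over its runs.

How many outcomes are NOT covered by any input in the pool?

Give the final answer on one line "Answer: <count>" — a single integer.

input #1, v=7, w=11: events B2->S, B1->F, B4->S, B3->F, B5->T, B6->F, B9->F; outcomes B1=F, B2=S, B3=F, B4=S, B5=T, B6=F, B9=F
input #2, v=0, w=1: events B2->E, B1->T, B2->S, B1->F, B4->S, B3->F, B5->T, B6->F, B9->F; outcomes B1=T, B1=F, B2=S, B2=E, B3=F, B4=S, B5=T, B6=F, B9=F
input #3, v=9, w=7: events B2->S, B1->F, B4->S, B3->F, B5->T, B6->F, B9->F; outcomes B1=F, B2=S, B3=F, B4=S, B5=T, B6=F, B9=F
input #4, v=4, w=4: events B2->S, B1->F, B4->S, B3->F, B5->T, B6->F, B9->F; outcomes B1=F, B2=S, B3=F, B4=S, B5=T, B6=F, B9=F
input #5, v=3, w=8: events B2->S, B1->F, B4->S, B3->F, B5->T, B6->F, B9->F; outcomes B1=F, B2=S, B3=F, B4=S, B5=T, B6=F, B9=F
input #6, v=7, w=6: events B2->S, B1->F, B4->S, B3->F, B5->T, B6->F, B9->F; outcomes B1=F, B2=S, B3=F, B4=S, B5=T, B6=F, B9=F
input #7, v=8, w=2: events B2->S, B1->F, B4->S, B3->F, B5->T, B6->F, B9->F; outcomes B1=F, B2=S, B3=F, B4=S, B5=T, B6=F, B9=F
input #8, v=4, w=5: events B2->S, B1->F, B4->S, B3->F, B5->T, B6->T, B9->T; outcomes B1=F, B2=S, B3=F, B4=S, B5=T, B6=T, B9=T
union over the pool: B1=T, B1=F, B2=S, B2=E, B3=F, B4=S, B5=T, B6=T, B6=F, B9=T, B9=F
uncovered (7 of 18): B3=T, B4=E, B5=F, B7=T, B7=F, B8=T, B8=F

Answer: 7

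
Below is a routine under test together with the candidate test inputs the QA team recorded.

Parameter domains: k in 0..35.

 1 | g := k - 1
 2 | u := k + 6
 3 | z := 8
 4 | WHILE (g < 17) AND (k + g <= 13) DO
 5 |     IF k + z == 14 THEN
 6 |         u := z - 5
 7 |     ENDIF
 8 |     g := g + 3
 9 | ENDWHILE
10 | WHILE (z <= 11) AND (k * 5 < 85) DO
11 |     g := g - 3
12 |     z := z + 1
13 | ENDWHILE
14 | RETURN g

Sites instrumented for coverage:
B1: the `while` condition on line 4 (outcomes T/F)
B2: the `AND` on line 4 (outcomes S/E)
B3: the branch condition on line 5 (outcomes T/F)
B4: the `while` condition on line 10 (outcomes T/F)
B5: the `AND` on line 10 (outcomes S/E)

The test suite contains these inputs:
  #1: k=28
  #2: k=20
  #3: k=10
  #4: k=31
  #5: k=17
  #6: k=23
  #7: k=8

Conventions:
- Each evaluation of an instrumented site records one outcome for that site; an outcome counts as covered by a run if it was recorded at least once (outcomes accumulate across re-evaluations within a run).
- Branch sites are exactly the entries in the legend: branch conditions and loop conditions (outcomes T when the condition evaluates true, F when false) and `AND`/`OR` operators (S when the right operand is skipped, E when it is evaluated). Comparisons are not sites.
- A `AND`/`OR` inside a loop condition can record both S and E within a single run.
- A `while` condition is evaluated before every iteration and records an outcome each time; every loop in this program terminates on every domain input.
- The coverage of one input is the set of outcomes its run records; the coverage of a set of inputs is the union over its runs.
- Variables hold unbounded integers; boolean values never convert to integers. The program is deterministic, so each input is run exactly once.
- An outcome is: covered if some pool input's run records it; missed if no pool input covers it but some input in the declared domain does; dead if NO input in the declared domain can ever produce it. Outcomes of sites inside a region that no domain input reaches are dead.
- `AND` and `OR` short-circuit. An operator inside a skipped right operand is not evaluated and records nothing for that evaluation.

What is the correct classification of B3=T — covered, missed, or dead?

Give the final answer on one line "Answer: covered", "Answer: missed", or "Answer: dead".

no pool input records B3=T
but domain input (k=6) does record it -> reachable, so missed

Answer: missed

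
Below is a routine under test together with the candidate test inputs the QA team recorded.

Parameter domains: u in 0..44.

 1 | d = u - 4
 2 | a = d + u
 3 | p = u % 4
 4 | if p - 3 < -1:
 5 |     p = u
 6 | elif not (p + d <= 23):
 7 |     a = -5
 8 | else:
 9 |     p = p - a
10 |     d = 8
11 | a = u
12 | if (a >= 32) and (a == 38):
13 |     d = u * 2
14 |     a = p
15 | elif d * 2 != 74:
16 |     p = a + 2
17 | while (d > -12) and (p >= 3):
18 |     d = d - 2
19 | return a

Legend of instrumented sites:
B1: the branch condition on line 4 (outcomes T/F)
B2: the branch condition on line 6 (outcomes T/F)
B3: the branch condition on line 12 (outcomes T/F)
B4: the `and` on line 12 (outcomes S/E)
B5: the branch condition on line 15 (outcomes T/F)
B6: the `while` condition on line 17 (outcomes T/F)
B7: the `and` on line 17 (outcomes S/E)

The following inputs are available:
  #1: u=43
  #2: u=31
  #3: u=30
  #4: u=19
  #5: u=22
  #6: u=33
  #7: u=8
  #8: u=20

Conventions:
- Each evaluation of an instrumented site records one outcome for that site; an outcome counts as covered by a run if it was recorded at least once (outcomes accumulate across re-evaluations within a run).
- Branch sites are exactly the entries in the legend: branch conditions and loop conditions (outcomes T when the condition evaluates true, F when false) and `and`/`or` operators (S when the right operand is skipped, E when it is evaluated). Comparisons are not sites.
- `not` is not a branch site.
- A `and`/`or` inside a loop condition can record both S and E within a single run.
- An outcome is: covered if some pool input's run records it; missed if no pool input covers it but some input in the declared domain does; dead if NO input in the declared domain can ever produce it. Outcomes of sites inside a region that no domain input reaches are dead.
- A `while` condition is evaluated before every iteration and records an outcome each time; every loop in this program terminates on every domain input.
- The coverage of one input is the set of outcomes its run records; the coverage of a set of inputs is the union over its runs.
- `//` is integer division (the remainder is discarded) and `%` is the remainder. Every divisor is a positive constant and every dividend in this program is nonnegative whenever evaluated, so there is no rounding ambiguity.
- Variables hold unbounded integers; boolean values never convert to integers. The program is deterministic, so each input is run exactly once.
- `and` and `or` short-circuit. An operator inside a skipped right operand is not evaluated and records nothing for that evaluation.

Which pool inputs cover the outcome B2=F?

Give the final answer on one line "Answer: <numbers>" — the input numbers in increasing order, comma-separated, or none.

input #1 (u=43): does not record B2=F
input #2 (u=31): does not record B2=F
input #3 (u=30): does not record B2=F
input #4 (u=19): records B2=F
input #5 (u=22): records B2=F
input #6 (u=33): does not record B2=F
input #7 (u=8): does not record B2=F
input #8 (u=20): does not record B2=F

Answer: 4, 5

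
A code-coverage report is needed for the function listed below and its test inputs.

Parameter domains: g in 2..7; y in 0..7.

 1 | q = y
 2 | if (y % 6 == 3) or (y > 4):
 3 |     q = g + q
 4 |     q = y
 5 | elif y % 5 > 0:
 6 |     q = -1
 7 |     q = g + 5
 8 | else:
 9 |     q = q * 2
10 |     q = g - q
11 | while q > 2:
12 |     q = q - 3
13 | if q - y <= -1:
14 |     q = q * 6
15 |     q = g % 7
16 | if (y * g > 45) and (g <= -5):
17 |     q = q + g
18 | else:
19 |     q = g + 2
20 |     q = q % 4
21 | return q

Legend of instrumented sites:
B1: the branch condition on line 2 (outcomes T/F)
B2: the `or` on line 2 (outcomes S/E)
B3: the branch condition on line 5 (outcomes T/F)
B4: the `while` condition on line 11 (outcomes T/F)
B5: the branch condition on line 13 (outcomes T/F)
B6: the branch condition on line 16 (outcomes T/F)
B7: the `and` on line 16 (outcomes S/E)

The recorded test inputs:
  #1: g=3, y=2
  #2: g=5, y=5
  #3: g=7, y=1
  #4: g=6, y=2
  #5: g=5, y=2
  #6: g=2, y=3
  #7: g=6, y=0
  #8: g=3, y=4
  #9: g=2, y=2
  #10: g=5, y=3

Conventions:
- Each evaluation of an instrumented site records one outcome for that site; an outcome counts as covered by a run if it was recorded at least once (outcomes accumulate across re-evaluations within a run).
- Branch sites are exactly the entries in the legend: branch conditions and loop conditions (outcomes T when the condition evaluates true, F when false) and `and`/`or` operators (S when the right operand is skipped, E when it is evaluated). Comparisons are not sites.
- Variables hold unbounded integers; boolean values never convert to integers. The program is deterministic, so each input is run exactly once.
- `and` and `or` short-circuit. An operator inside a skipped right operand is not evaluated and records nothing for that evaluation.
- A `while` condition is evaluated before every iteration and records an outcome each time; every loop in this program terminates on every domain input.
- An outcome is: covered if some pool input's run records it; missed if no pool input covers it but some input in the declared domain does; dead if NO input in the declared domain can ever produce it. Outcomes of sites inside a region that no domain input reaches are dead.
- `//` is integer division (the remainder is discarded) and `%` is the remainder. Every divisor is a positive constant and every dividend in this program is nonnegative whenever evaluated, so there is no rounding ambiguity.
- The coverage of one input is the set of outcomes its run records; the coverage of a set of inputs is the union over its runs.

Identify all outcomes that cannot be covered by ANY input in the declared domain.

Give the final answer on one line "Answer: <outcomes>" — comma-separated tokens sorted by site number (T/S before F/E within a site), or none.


exhaustive pass over the 48-input domain:
  B6=T: never recorded by any domain input -> dead
  reachable outcomes have witnesses, e.g. B1=T (e.g. g=2, y=3), B1=F (e.g. g=2, y=0), B2=S (e.g. g=2, y=3), B2=E (e.g. g=2, y=0)
Answer: B6=T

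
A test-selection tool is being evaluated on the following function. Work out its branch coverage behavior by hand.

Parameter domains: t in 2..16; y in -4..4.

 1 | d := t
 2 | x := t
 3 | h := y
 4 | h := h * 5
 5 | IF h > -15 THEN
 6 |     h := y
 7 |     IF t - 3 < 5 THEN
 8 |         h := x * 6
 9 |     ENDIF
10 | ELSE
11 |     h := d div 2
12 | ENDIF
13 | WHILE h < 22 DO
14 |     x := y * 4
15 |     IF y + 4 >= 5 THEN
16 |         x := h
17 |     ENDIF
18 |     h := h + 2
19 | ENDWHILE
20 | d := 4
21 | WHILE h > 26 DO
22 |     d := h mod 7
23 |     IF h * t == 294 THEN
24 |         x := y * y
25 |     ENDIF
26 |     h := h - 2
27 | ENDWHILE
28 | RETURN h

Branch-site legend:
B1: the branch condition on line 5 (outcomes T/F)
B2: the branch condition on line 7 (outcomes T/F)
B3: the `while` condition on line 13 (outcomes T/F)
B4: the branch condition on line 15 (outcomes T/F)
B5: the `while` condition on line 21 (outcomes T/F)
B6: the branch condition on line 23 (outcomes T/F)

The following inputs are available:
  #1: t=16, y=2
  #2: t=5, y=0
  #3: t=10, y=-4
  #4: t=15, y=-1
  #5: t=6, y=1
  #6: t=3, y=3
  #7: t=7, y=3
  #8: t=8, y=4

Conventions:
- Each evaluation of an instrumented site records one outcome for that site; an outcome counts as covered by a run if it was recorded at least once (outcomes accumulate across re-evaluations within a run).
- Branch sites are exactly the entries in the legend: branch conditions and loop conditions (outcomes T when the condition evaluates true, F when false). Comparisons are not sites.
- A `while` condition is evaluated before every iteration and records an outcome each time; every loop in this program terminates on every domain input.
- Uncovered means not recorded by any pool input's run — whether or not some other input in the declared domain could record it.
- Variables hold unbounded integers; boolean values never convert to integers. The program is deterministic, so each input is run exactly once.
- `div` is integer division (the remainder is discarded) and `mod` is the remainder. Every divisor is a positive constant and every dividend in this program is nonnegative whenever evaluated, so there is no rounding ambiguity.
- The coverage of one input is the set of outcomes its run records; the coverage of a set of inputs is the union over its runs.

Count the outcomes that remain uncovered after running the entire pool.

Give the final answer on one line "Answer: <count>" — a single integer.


input #1, t=16, y=2: outcomes B1=T, B2=F, B3=T, B3=F, B4=T, B5=F
input #2, t=5, y=0: outcomes B1=T, B2=T, B3=F, B5=T, B5=F, B6=F
input #3, t=10, y=-4: outcomes B1=F, B3=T, B3=F, B4=F, B5=F
input #4, t=15, y=-1: outcomes B1=T, B2=F, B3=T, B3=F, B4=F, B5=F
input #5, t=6, y=1: outcomes B1=T, B2=T, B3=F, B5=T, B5=F, B6=F
input #6, t=3, y=3: outcomes B1=T, B2=T, B3=T, B3=F, B4=T, B5=F
input #7, t=7, y=3: outcomes B1=T, B2=T, B3=F, B5=T, B5=F, B6=T, B6=F
input #8, t=8, y=4: outcomes B1=T, B2=F, B3=T, B3=F, B4=T, B5=F
union over the pool: B1=T, B1=F, B2=T, B2=F, B3=T, B3=F, B4=T, B4=F, B5=T, B5=F, B6=T, B6=F
uncovered (0 of 12): none
Answer: 0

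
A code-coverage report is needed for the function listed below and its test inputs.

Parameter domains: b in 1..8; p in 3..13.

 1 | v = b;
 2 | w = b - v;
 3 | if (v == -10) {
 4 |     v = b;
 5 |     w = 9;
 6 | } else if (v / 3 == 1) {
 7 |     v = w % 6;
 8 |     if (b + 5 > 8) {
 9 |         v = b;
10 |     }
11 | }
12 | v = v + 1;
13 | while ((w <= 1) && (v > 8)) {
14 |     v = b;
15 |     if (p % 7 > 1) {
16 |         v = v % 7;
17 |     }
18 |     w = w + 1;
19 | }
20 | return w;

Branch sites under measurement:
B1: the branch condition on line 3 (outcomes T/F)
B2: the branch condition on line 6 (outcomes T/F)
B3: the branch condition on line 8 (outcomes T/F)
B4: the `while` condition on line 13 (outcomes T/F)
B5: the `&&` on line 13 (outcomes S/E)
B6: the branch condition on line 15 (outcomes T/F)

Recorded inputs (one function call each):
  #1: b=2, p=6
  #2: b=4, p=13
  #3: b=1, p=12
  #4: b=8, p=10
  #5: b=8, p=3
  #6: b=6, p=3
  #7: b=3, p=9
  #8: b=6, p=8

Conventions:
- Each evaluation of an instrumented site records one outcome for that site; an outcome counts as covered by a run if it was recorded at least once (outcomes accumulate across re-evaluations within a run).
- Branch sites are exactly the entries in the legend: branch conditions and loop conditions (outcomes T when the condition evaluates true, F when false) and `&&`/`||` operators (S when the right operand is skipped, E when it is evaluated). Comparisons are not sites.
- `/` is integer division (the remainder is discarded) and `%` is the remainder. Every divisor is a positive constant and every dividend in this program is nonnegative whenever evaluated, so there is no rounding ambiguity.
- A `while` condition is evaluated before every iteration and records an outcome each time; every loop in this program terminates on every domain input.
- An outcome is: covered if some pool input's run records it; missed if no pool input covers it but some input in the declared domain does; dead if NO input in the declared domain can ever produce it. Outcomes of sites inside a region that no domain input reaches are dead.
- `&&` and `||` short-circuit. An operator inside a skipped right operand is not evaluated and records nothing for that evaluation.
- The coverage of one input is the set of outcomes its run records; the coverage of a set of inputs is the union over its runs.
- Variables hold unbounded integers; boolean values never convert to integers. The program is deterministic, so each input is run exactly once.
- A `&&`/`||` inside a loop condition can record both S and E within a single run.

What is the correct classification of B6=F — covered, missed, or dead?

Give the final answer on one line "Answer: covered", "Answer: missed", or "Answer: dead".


no pool input records B6=F
but domain input (b=8, p=7) does record it -> reachable, so missed
Answer: missed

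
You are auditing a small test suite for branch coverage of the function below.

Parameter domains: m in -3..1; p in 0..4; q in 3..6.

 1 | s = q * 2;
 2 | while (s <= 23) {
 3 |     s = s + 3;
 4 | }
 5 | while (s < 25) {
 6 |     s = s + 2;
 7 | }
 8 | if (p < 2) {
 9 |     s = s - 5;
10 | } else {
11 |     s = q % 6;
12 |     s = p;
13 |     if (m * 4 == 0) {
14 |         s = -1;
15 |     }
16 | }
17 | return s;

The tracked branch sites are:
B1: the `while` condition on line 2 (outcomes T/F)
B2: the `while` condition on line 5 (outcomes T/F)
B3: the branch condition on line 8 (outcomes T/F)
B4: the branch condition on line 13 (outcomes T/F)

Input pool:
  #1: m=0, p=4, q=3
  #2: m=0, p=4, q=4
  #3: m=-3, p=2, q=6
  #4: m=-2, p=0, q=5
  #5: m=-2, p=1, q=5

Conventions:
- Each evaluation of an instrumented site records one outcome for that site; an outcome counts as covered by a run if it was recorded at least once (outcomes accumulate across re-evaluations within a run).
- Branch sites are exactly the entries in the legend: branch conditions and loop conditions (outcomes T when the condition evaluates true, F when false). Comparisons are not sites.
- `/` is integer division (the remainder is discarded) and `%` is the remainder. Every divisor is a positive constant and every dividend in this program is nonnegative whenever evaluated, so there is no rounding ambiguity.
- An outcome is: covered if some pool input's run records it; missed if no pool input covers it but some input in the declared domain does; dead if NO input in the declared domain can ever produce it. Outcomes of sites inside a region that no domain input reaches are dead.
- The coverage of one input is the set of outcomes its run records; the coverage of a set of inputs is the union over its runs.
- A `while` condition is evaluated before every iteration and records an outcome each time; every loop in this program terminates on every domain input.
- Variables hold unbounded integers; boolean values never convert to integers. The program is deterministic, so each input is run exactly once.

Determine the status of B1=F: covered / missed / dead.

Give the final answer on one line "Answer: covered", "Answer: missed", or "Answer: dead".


B1=F is recorded by pool input(s) 1, 2, 3, 4, 5 -> covered
Answer: covered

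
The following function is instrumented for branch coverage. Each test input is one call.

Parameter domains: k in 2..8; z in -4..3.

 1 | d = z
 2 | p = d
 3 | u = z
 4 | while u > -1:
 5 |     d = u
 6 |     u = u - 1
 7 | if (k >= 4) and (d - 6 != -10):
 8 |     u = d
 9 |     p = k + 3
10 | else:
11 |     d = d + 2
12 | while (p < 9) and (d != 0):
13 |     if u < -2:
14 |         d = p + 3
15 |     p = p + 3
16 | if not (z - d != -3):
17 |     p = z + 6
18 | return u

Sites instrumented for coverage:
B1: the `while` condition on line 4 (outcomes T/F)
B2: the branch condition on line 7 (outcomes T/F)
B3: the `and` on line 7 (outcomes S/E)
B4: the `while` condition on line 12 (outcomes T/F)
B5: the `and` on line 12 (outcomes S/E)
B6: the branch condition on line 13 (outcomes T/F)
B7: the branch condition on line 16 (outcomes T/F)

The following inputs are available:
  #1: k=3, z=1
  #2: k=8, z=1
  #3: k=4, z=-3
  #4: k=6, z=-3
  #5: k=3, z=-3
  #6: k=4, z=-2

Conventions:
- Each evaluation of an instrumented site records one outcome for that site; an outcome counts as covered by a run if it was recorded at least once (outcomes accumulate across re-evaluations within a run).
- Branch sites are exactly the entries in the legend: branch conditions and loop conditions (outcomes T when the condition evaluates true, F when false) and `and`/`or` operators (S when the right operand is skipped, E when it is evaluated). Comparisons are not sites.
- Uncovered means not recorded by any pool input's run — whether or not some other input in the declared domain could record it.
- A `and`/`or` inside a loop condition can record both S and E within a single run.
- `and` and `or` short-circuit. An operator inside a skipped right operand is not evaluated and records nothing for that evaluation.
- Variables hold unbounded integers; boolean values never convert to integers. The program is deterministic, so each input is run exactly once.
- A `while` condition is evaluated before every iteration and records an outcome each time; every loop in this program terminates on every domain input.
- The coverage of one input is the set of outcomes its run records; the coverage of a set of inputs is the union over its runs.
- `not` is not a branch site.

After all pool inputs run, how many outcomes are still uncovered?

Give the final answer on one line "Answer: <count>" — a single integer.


input #1 (k=3, z=1): covers B1=T, B1=F, B2=F, B3=S, B4=T, B4=F, B5=S, B5=E, B6=F, B7=F
input #2 (k=8, z=1): covers B1=T, B1=F, B2=T, B3=E, B4=F, B5=S, B7=F
input #3 (k=4, z=-3): covers B1=F, B2=T, B3=E, B4=T, B4=F, B5=S, B5=E, B6=T, B7=F
input #4 (k=6, z=-3): covers B1=F, B2=T, B3=E, B4=F, B5=S, B7=F
input #5 (k=3, z=-3): covers B1=F, B2=F, B3=S, B4=T, B4=F, B5=E, B6=T, B7=T
input #6 (k=4, z=-2): covers B1=F, B2=T, B3=E, B4=T, B4=F, B5=S, B5=E, B6=F, B7=F
union over the pool: B1=T, B1=F, B2=T, B2=F, B3=S, B3=E, B4=T, B4=F, B5=S, B5=E, B6=T, B6=F, B7=T, B7=F
uncovered (0 of 14): none
Answer: 0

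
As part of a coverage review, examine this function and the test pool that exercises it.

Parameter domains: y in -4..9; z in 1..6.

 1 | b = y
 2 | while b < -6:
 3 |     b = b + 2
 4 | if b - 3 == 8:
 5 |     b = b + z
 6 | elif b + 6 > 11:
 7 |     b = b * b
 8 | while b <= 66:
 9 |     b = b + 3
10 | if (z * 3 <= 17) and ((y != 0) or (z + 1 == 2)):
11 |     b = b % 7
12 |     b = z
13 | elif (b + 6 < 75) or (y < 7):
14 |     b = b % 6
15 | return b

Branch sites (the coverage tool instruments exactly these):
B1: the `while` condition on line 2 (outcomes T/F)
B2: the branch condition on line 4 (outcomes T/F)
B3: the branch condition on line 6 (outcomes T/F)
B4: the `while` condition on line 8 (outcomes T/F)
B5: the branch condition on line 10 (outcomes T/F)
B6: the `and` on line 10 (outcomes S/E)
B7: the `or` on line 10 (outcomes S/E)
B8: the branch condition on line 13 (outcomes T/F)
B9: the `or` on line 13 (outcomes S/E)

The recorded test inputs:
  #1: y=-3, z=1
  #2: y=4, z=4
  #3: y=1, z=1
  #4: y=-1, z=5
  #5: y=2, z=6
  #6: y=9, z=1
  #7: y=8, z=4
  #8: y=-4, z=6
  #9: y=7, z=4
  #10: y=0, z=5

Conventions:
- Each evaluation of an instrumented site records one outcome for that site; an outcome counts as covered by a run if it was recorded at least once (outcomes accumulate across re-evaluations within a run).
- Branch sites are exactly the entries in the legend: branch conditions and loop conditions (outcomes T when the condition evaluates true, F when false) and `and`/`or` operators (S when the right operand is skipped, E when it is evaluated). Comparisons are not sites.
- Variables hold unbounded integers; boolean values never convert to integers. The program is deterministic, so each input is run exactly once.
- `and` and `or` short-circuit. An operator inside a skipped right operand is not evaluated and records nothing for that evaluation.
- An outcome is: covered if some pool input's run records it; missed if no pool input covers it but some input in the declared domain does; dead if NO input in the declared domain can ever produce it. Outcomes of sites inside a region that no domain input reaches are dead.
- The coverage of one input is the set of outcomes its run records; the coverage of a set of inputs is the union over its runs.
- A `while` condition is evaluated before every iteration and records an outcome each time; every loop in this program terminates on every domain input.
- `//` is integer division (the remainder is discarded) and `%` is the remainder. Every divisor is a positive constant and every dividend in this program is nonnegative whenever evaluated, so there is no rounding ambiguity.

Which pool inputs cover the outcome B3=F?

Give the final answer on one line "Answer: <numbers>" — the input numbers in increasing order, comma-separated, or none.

input #1 (y=-3, z=1): covers B3=F
input #2 (y=4, z=4): covers B3=F
input #3 (y=1, z=1): covers B3=F
input #4 (y=-1, z=5): covers B3=F
input #5 (y=2, z=6): covers B3=F
input #6 (y=9, z=1): misses B3=F
input #7 (y=8, z=4): misses B3=F
input #8 (y=-4, z=6): covers B3=F
input #9 (y=7, z=4): misses B3=F
input #10 (y=0, z=5): covers B3=F

Answer: 1, 2, 3, 4, 5, 8, 10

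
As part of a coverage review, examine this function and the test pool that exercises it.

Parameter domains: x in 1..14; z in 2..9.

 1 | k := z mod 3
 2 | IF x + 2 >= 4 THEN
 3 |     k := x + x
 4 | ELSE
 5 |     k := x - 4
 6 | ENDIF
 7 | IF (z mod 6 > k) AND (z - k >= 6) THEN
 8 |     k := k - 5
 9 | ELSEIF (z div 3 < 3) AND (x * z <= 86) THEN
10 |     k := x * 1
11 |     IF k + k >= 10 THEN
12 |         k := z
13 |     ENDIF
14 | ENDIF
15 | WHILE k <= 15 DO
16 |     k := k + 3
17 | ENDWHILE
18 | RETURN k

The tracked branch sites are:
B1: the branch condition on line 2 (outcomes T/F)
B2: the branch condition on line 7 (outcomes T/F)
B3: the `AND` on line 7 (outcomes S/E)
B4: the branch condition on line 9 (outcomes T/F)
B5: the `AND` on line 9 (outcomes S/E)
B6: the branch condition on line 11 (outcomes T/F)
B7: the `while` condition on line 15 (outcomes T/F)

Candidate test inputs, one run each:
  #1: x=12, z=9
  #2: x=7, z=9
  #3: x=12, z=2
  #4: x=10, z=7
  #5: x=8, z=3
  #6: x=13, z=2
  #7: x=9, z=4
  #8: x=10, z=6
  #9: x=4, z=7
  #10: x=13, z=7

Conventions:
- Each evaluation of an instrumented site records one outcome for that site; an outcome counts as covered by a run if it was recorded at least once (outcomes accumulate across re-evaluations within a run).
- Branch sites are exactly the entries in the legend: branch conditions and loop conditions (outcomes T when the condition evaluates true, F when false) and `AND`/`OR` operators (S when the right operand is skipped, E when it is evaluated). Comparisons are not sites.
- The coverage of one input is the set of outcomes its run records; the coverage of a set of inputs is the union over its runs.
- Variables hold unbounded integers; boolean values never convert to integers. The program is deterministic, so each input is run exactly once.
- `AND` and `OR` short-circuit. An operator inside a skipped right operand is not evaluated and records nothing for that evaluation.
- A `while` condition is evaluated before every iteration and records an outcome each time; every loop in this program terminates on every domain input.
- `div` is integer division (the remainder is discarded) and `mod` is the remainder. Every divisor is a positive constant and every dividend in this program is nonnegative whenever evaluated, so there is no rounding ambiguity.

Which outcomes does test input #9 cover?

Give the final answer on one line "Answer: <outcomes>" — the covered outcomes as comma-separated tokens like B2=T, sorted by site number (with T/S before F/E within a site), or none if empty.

Tracing the run of input #9 (x=4, z=7):
  B1->T, B3->S, B2->F, B5->E, B4->T, B6->F, B7->T, B7->T, B7->T, B7->T
  B7->F
distinct outcomes covered: B1=T, B2=F, B3=S, B4=T, B5=E, B6=F, B7=T, B7=F

Answer: B1=T, B2=F, B3=S, B4=T, B5=E, B6=F, B7=T, B7=F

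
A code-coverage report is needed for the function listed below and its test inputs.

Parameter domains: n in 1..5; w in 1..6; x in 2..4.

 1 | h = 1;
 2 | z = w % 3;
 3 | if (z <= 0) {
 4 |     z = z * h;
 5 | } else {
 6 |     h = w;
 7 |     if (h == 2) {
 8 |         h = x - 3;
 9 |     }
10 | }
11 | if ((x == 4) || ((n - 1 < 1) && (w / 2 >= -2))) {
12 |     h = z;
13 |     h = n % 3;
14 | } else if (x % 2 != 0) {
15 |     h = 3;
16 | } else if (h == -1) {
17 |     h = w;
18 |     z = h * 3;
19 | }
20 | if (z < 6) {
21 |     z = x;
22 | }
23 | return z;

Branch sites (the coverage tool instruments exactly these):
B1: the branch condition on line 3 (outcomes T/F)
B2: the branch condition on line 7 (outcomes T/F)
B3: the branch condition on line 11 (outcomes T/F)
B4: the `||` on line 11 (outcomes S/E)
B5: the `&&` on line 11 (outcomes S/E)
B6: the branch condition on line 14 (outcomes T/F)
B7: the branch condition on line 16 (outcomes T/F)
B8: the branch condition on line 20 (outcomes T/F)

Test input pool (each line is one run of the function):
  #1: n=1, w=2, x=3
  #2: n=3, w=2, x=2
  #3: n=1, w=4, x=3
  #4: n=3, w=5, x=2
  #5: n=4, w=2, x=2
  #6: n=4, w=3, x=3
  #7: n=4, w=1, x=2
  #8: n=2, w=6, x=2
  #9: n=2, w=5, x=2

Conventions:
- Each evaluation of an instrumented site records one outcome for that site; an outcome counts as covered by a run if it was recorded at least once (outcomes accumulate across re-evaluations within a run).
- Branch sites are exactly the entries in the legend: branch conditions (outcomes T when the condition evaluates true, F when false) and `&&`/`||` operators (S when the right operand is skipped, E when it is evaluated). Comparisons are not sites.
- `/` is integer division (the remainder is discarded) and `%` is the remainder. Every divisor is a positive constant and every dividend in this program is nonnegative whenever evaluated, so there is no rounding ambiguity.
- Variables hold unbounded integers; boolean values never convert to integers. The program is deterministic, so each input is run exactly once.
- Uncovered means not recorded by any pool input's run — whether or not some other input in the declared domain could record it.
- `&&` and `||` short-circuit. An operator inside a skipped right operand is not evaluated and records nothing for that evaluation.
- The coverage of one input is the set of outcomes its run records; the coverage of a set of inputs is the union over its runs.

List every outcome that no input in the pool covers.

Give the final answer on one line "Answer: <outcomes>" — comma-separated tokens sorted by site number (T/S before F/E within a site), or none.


test 1 (n=1, w=2, x=3) fires B1->F, B2->T, B4->E, B5->E, B3->T, B8->T; hits B1=F, B2=T, B3=T, B4=E, B5=E, B8=T
test 2 (n=3, w=2, x=2) fires B1->F, B2->T, B4->E, B5->S, B3->F, B6->F, B7->T, B8->F; hits B1=F, B2=T, B3=F, B4=E, B5=S, B6=F, B7=T, B8=F
test 3 (n=1, w=4, x=3) fires B1->F, B2->F, B4->E, B5->E, B3->T, B8->T; hits B1=F, B2=F, B3=T, B4=E, B5=E, B8=T
test 4 (n=3, w=5, x=2) fires B1->F, B2->F, B4->E, B5->S, B3->F, B6->F, B7->F, B8->T; hits B1=F, B2=F, B3=F, B4=E, B5=S, B6=F, B7=F, B8=T
test 5 (n=4, w=2, x=2) fires B1->F, B2->T, B4->E, B5->S, B3->F, B6->F, B7->T, B8->F; hits B1=F, B2=T, B3=F, B4=E, B5=S, B6=F, B7=T, B8=F
test 6 (n=4, w=3, x=3) fires B1->T, B4->E, B5->S, B3->F, B6->T, B8->T; hits B1=T, B3=F, B4=E, B5=S, B6=T, B8=T
test 7 (n=4, w=1, x=2) fires B1->F, B2->F, B4->E, B5->S, B3->F, B6->F, B7->F, B8->T; hits B1=F, B2=F, B3=F, B4=E, B5=S, B6=F, B7=F, B8=T
test 8 (n=2, w=6, x=2) fires B1->T, B4->E, B5->S, B3->F, B6->F, B7->F, B8->T; hits B1=T, B3=F, B4=E, B5=S, B6=F, B7=F, B8=T
test 9 (n=2, w=5, x=2) fires B1->F, B2->F, B4->E, B5->S, B3->F, B6->F, B7->F, B8->T; hits B1=F, B2=F, B3=F, B4=E, B5=S, B6=F, B7=F, B8=T
union over the pool: B1=T, B1=F, B2=T, B2=F, B3=T, B3=F, B4=E, B5=S, B5=E, B6=T, B6=F, B7=T, B7=F, B8=T, B8=F
uncovered (1 of 16): B4=S
Answer: B4=S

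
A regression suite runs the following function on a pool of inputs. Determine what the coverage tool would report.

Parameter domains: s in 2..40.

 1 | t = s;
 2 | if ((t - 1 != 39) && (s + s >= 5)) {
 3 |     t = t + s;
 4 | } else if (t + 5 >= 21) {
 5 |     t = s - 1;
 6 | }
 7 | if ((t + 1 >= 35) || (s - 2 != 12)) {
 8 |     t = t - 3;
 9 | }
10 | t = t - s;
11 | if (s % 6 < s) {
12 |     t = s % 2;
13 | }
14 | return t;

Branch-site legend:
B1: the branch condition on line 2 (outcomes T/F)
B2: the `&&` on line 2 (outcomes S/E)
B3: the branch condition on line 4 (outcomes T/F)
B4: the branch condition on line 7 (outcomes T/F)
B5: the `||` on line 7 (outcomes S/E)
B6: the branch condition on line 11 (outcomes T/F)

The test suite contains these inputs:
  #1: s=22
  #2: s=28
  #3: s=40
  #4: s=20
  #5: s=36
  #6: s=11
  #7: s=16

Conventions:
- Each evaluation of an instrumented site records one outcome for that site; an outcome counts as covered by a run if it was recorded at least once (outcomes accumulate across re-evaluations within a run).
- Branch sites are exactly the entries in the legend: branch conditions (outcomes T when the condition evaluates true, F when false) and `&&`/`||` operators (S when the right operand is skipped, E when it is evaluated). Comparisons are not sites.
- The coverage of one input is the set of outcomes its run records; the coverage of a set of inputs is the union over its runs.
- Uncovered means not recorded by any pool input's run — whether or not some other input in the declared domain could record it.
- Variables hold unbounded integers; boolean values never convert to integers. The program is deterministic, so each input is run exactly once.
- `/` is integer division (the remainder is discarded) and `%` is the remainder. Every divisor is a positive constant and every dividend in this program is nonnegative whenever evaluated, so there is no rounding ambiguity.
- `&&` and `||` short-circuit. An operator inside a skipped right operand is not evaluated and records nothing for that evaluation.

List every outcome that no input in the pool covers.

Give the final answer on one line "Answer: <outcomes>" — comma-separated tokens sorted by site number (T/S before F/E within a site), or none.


test 1 (s=22) fires B2->E, B1->T, B5->S, B4->T, B6->T; hits B1=T, B2=E, B4=T, B5=S, B6=T
test 2 (s=28) fires B2->E, B1->T, B5->S, B4->T, B6->T; hits B1=T, B2=E, B4=T, B5=S, B6=T
test 3 (s=40) fires B2->S, B1->F, B3->T, B5->S, B4->T, B6->T; hits B1=F, B2=S, B3=T, B4=T, B5=S, B6=T
test 4 (s=20) fires B2->E, B1->T, B5->S, B4->T, B6->T; hits B1=T, B2=E, B4=T, B5=S, B6=T
test 5 (s=36) fires B2->E, B1->T, B5->S, B4->T, B6->T; hits B1=T, B2=E, B4=T, B5=S, B6=T
test 6 (s=11) fires B2->E, B1->T, B5->E, B4->T, B6->T; hits B1=T, B2=E, B4=T, B5=E, B6=T
test 7 (s=16) fires B2->E, B1->T, B5->E, B4->T, B6->T; hits B1=T, B2=E, B4=T, B5=E, B6=T
union over the pool: B1=T, B1=F, B2=S, B2=E, B3=T, B4=T, B5=S, B5=E, B6=T
uncovered (3 of 12): B3=F, B4=F, B6=F
Answer: B3=F, B4=F, B6=F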